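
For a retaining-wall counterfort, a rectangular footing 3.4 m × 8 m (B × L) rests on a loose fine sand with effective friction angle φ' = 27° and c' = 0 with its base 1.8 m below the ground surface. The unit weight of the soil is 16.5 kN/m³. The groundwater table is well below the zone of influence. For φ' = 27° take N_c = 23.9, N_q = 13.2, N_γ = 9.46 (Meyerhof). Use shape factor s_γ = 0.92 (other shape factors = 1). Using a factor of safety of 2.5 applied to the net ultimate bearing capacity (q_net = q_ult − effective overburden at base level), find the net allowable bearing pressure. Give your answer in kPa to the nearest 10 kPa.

q_all(net) ≈ 240 kPa

Overburden at base level: q = 16.5 × 1.8 = 29.7 kPa.
Surcharge term q·N_q = 29.7 × 13.2 = 392.04 kPa; self-weight term 0.5·γ·B·N_γ·s_γ = 0.5 × 16.5 × 3.4 × 9.46 × 0.92 = 244.12 kPa.
q_ult = 392.04 + 244.12 = 636.16 kPa.
Net ultimate: q_net = 636.16 − 29.7 = 606.46 kPa.
q_all(net) = 606.46 / 2.5 = 242.59 kPa.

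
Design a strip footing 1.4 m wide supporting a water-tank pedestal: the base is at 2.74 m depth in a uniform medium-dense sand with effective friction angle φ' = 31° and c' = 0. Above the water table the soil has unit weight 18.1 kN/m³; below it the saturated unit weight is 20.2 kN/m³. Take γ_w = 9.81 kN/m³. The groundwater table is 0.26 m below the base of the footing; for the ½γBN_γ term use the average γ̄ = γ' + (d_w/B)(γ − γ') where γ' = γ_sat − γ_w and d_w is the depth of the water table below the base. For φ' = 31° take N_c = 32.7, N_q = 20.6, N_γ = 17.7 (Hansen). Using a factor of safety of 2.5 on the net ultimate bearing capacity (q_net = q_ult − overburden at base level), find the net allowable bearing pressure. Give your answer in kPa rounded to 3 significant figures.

q = γ·D_f = 18.1 × 2.74 = 49.594 kPa.
γ' = 10.39 kN/m³; averaging over the depth B below the base, γ̄ = γ' + (d_w/B)(γ − γ') = 11.822 kN/m³.
q·N_q = 49.594 × 20.6 = 1021.6 kPa
0.5·γ·B·N_γ = 0.5 × 11.822 × 1.4 × 17.7 = 146.47 kPa
q_ult = 1021.6 + 146.47 = 1168.1 kPa.
q_net = 1168.1 − 49.594 = 1118.5 kPa.
q_all(net) = 1118.5 / 2.5 = 447.41 kPa.

q_all(net) ≈ 447 kPa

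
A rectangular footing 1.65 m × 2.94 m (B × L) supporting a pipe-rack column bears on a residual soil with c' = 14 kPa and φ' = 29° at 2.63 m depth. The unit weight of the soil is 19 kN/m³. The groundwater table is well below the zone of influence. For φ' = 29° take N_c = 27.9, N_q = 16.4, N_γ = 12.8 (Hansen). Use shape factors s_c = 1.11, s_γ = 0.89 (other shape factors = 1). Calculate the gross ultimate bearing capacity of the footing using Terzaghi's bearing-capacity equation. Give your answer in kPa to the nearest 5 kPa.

Effective surcharge at the founding depth q = γ·D_f = 19 × 2.63 = 49.97 kPa.
q_ult = c·N_c·s_c + q·N_q + 0.5·γ·B·N_γ·s_γ
     = 14 × 27.9 × 1.11 + 49.97 × 16.4 + 0.5 × 19 × 1.65 × 12.8 × 0.89
     = 433.57 + 819.51 + 178.57 = 1431.6 kPa.

q_ult ≈ 1430 kPa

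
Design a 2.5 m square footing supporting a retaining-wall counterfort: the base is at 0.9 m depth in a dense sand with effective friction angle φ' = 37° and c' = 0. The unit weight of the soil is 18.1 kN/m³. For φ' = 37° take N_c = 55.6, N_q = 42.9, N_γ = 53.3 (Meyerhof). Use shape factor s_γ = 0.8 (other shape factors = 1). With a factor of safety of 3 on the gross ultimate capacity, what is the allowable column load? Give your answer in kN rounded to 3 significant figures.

q = γ·D_f = 18.1 × 0.9 = 16.29 kPa.
q·N_q = 16.29 × 42.9 = 698.84 kPa
0.5·γ·B·N_γ·s_γ = 0.5 × 18.1 × 2.5 × 53.3 × 0.8 = 964.73 kPa
q_ult = 698.84 + 964.73 = 1663.6 kPa.
Gross allowable pressure q_all = 1663.6 / 3 = 554.52 kPa.
Footing area = 6.25 m², so allowable column load = 554.52 × 6.25 = 3465.8 kN.

P_all ≈ 3470 kN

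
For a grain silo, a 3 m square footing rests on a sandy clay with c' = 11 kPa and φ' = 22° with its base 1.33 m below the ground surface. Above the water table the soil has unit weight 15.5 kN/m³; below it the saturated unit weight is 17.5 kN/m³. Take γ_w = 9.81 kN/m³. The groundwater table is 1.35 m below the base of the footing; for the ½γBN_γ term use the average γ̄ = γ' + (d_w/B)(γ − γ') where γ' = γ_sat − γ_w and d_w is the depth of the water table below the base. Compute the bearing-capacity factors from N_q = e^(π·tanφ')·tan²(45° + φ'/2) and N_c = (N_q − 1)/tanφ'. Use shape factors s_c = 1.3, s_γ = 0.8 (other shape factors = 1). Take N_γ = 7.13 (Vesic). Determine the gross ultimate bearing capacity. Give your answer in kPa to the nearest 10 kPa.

tan22° = 0.404, so N_q = e^(π×0.404)·tan²(56°) = 3.558 × 2.198 = 7.82.
N_c = (7.82 − 1)/tan22° = 16.88.
Overburden at base level: q = 15.5 × 1.33 = 20.615 kPa.
The water table is 1.35 m below the base (< B = 3 m), so the ½γBN_γ term uses γ̄ = γ' + (d_w/B)(γ − γ') = 7.69 + (1.35/3)(15.5 − 7.69) = 11.204 kN/m³.
Cohesion term c·N_c·s_c = 11 × 16.883 × 1.3 = 241.42 kPa; surcharge term q·N_q = 20.615 × 7.8211 = 161.23 kPa; self-weight term 0.5·γ·B·N_γ·s_γ = 0.5 × 11.204 × 3 × 7.13 × 0.8 = 95.866 kPa.
q_ult = 241.42 + 161.23 + 95.866 = 498.52 kPa.

q_ult ≈ 500 kPa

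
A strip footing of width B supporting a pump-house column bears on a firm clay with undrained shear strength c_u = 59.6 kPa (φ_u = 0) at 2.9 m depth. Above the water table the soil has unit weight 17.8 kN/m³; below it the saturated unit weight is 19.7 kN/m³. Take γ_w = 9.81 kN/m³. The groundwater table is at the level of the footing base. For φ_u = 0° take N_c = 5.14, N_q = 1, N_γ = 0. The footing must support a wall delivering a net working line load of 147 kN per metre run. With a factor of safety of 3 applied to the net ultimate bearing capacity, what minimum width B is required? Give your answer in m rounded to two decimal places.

B = 1.44 m

q = γ·D_f = 17.8 × 2.9 = 51.62 kPa.
c·N_c = 59.6 × 5.14 = 306.34 kPa
q·N_q = 51.62 × 1 = 51.62 kPa
q_ult = 306.34 + 51.62 = 357.96 kPa.
For φ = 0 the ½γBN_γ term vanishes, so q_ult is independent of B. q_net = 357.96 − 51.62 = 306.34 kPa; q_all(net) = 306.34/3 = 102.11 kPa.
Required width B = w / q_all(net) = 147 / 102.11 = 1.44 m.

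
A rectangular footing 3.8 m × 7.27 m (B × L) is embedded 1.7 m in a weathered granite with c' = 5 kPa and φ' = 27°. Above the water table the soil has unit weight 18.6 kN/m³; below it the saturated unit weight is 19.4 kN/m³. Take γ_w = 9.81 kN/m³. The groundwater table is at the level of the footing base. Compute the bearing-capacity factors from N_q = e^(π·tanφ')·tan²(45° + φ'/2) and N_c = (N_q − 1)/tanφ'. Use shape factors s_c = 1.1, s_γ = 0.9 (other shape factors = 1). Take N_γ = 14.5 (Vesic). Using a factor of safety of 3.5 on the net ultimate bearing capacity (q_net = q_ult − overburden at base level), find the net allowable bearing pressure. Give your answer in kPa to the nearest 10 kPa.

N_q = e^(π·tan27°)·tan²(58.5°) = 13.2; N_c = (N_q − 1)/tanφ' = 23.94.
Effective surcharge at the founding depth q = γ·D_f = 18.6 × 1.7 = 31.62 kPa.
The water table coincides with the base, so in the self-weight term γ → γ' = 9.59 kN/m³.
q_ult = c·N_c·s_c + q·N_q + 0.5·γ·B·N_γ·s_γ
     = 5 × 23.942 × 1.1 + 31.62 × 13.199 + 0.5 × 9.59 × 3.8 × 14.5 × 0.9
     = 131.68 + 417.36 + 237.78 = 786.82 kPa.
q_net = 786.82 − 31.62 = 755.2 kPa.
q_all(net) = 755.2 / 3.5 = 215.77 kPa.

q_all(net) ≈ 220 kPa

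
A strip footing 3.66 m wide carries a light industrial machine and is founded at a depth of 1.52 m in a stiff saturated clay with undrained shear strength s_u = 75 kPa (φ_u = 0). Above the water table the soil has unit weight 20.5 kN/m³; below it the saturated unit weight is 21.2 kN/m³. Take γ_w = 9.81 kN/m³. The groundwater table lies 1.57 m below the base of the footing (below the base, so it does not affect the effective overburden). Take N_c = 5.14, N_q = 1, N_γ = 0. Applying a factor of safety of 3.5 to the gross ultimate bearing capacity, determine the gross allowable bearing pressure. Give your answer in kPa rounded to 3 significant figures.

q_all ≈ 119 kPa

Overburden at base level: q = 20.5 × 1.52 = 31.16 kPa.
Cohesion term c·N_c = 75 × 5.14 = 385.5 kPa; surcharge term q·N_q = 31.16 × 1 = 31.16 kPa.
q_ult = 385.5 + 31.16 = 416.66 kPa.
q_all = q_ult / FS = 416.66 / 3.5 = 119.05 kPa.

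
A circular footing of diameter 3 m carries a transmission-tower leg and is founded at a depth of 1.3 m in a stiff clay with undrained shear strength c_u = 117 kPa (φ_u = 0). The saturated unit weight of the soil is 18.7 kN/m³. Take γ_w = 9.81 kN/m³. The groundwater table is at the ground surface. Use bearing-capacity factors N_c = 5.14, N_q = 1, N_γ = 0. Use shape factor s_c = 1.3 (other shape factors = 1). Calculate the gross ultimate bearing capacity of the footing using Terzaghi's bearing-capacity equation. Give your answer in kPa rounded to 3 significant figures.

q_ult ≈ 793 kPa

With the water table at the surface the whole profile is submerged: γ' = 18.7 − 9.81 = 8.89 kN/m³, so q = γ'·D_f = 11.557 kPa.
q_ult = c·N_c·s_c + q·N_q
     = 117 × 5.14 × 1.3 + 11.557 × 1
     = 781.79 + 11.557 = 793.35 kPa.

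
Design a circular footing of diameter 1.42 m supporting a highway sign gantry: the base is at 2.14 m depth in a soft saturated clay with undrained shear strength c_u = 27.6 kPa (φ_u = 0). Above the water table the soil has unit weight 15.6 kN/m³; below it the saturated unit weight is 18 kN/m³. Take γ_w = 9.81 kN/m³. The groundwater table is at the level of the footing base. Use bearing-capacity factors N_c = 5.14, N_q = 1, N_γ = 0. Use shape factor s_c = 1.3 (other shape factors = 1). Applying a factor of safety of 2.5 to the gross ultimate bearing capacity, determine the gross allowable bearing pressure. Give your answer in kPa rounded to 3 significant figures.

q_all ≈ 87.1 kPa

Effective surcharge at the founding depth q = γ·D_f = 15.6 × 2.14 = 33.384 kPa.
q_ult = c·N_c·s_c + q·N_q
     = 27.6 × 5.14 × 1.3 + 33.384 × 1
     = 184.42 + 33.384 = 217.81 kPa.
q_all = q_ult / FS = 217.81 / 2.5 = 87.123 kPa.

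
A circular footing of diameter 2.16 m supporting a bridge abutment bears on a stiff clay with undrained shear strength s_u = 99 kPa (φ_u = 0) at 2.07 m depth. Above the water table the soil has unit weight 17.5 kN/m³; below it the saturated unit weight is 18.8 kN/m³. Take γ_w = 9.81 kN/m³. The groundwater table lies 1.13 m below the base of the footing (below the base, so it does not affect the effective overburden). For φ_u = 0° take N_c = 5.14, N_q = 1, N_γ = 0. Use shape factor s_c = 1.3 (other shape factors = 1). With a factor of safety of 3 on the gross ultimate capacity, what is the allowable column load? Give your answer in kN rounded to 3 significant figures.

P_all ≈ 852 kN

Effective surcharge at the founding depth q = γ·D_f = 17.5 × 2.07 = 36.225 kPa.
q_ult = c·N_c·s_c + q·N_q
     = 99 × 5.14 × 1.3 + 36.225 × 1
     = 661.52 + 36.225 = 697.74 kPa.
Gross allowable pressure q_all = 697.74 / 3 = 232.58 kPa.
Footing area = 3.6644 m², so allowable column load = 232.58 × 3.6644 = 852.27 kN.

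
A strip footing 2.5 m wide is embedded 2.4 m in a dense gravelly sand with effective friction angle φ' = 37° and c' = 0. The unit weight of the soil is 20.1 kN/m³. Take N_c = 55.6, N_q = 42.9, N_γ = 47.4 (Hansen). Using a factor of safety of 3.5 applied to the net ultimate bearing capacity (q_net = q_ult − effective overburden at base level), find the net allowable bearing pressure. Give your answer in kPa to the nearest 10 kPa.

q_all(net) ≈ 920 kPa

Effective surcharge at the founding depth q = γ·D_f = 20.1 × 2.4 = 48.24 kPa.
q_ult = q·N_q + 0.5·γ·B·N_γ
     = 48.24 × 42.9 + 0.5 × 20.1 × 2.5 × 47.4
     = 2069.5 + 1190.9 = 3260.4 kPa.
Net ultimate: q_net = 3260.4 − 48.24 = 3212.2 kPa.
q_all(net) = 3212.2 / 3.5 = 917.77 kPa.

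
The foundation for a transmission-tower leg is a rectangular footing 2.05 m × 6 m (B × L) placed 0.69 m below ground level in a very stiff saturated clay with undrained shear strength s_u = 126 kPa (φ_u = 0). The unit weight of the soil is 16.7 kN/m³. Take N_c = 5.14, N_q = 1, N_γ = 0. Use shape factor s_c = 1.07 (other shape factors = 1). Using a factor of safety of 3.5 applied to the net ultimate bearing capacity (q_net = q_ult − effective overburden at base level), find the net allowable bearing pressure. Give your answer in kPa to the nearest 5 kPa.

q_all(net) ≈ 200 kPa

Effective surcharge at the founding depth q = γ·D_f = 16.7 × 0.69 = 11.523 kPa.
q_ult = c·N_c·s_c + q·N_q
     = 126 × 5.14 × 1.07 + 11.523 × 1
     = 692.97 + 11.523 = 704.5 kPa.
Net ultimate: q_net = 704.5 − 11.523 = 692.97 kPa.
q_all(net) = 692.97 / 3.5 = 197.99 kPa.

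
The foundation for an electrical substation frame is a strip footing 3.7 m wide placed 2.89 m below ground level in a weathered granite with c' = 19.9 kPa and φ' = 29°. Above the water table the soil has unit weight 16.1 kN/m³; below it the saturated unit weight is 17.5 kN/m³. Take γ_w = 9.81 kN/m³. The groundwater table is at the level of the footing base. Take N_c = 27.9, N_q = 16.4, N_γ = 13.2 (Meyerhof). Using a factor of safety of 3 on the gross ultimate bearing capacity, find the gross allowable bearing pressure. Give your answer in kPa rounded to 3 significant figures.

Overburden at base level: q = 16.1 × 2.89 = 46.529 kPa.
Below the base the soil is submerged, so the ½γBN_γ term uses γ' = 17.5 − 9.81 = 7.69 kN/m³.
Cohesion term c·N_c = 19.9 × 27.9 = 555.21 kPa; surcharge term q·N_q = 46.529 × 16.4 = 763.08 kPa; self-weight term 0.5·γ·B·N_γ = 0.5 × 7.69 × 3.7 × 13.2 = 187.79 kPa.
q_ult = 555.21 + 763.08 + 187.79 = 1506.1 kPa.
q_all = 1506.1 / 3 = 502.03 kPa.

q_all ≈ 502 kPa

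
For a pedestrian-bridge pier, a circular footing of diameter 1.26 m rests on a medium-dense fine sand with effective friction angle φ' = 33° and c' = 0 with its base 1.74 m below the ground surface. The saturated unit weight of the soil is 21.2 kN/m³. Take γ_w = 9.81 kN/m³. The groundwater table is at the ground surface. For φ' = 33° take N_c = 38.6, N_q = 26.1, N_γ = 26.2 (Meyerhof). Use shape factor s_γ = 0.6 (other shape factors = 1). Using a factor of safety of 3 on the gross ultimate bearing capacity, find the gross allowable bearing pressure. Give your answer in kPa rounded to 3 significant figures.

q_all ≈ 210 kPa

With the water table at the surface the whole profile is submerged: γ' = 21.2 − 9.81 = 11.39 kN/m³, so q = γ'·D_f = 19.819 kPa; the same γ' applies in the ½γBN_γ term.
q_ult = q·N_q + 0.5·γ·B·N_γ·s_γ
     = 19.819 × 26.1 + 0.5 × 11.39 × 1.26 × 26.2 × 0.6
     = 517.27 + 112.8 = 630.07 kPa.
q_all = 630.07 / 3 = 210.02 kPa.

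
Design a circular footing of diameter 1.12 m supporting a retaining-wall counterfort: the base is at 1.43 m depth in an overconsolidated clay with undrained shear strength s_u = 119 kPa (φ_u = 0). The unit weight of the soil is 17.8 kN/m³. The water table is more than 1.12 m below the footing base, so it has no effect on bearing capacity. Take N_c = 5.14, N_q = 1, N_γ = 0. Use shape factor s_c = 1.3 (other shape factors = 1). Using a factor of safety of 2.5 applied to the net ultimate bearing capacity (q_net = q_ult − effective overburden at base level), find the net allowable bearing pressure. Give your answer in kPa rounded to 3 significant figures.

q_all(net) ≈ 318 kPa

q = γ·D_f = 17.8 × 1.43 = 25.454 kPa.
c·N_c·s_c = 119 × 5.14 × 1.3 = 795.16 kPa
q·N_q = 25.454 × 1 = 25.454 kPa
q_ult = 795.16 + 25.454 = 820.61 kPa.
Net ultimate: q_net = 820.61 − 25.454 = 795.16 kPa.
q_all(net) = 795.16 / 2.5 = 318.06 kPa.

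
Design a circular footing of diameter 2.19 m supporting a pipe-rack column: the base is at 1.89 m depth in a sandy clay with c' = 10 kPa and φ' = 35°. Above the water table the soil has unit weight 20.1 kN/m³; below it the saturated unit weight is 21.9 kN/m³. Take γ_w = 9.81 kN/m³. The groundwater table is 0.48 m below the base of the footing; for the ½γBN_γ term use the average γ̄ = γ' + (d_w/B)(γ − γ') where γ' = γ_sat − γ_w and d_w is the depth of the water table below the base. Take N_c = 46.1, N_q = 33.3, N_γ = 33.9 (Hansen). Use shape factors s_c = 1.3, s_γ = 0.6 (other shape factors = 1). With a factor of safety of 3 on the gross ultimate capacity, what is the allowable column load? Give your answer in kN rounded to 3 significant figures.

Effective surcharge at the founding depth q = γ·D_f = 20.1 × 1.89 = 37.989 kPa.
With d_w = 0.48 m < B, γ̄ = 12.09 + (0.48/2.19) × (20.1 − 12.09) = 13.846 kN/m³.
q_ult = c·N_c·s_c + q·N_q + 0.5·γ·B·N_γ·s_γ
     = 10 × 46.1 × 1.3 + 37.989 × 33.3 + 0.5 × 13.846 × 2.19 × 33.9 × 0.6
     = 599.3 + 1265 + 308.37 = 2172.7 kPa.
Gross allowable pressure q_all = 2172.7 / 3 = 724.24 kPa.
Footing area = 3.7668 m², so allowable column load = 724.24 × 3.7668 = 2728.1 kN.

P_all ≈ 2730 kN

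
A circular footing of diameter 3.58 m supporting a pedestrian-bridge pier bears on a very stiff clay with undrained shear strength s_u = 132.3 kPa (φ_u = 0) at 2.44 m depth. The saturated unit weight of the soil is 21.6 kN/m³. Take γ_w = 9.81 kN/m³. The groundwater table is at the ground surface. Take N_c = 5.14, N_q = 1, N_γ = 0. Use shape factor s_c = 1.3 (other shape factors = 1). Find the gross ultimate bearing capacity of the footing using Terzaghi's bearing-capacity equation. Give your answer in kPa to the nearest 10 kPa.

q_ult ≈ 910 kPa

γ' = 21.6 − 9.81 = 11.79 kN/m³ (submerged throughout). q = 11.79 × 2.44 = 28.768 kPa.
c·N_c·s_c = 132.3 × 5.14 × 1.3 = 884.03 kPa
q·N_q = 28.768 × 1 = 28.768 kPa
q_ult = 884.03 + 28.768 = 912.8 kPa.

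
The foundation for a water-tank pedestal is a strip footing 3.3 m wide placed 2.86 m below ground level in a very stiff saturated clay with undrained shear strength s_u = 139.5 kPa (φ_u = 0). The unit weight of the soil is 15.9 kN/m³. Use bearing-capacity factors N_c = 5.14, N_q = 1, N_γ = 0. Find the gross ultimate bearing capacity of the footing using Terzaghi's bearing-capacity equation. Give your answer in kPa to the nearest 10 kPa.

q_ult ≈ 760 kPa

q = γ·D_f = 15.9 × 2.86 = 45.474 kPa.
c·N_c = 139.5 × 5.14 = 717.03 kPa
q·N_q = 45.474 × 1 = 45.474 kPa
q_ult = 717.03 + 45.474 = 762.5 kPa.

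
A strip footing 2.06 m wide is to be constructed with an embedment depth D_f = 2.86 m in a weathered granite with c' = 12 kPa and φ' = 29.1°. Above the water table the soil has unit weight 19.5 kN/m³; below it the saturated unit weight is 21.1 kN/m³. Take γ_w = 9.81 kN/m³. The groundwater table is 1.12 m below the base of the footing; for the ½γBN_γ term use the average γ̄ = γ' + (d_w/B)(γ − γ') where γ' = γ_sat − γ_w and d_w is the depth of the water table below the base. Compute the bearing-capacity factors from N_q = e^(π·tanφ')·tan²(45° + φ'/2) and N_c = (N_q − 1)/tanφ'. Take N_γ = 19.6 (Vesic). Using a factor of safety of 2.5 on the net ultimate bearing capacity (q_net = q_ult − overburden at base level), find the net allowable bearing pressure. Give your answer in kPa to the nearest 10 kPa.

N_q = e^(π·tan29.1°)·tan²(59.55°) = 16.63; N_c = (N_q − 1)/tanφ' = 28.08.
q = γ·D_f = 19.5 × 2.86 = 55.77 kPa.
γ' = 11.29 kN/m³; averaging over the depth B below the base, γ̄ = γ' + (d_w/B)(γ − γ') = 15.754 kN/m³.
c·N_c = 12 × 28.078 = 336.94 kPa
q·N_q = 55.77 × 16.628 = 927.34 kPa
0.5·γ·B·N_γ = 0.5 × 15.754 × 2.06 × 19.6 = 318.04 kPa
q_ult = 336.94 + 927.34 + 318.04 = 1582.3 kPa.
q_net = 1582.3 − 55.77 = 1526.5 kPa.
q_all(net) = 1526.5 / 2.5 = 610.62 kPa.

q_all(net) ≈ 610 kPa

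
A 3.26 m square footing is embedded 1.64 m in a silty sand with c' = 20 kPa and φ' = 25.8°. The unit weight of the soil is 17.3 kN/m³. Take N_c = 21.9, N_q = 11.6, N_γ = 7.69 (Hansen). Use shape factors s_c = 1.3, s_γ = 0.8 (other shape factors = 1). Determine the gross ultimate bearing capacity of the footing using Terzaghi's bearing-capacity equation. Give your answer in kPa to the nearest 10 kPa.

q_ult ≈ 1070 kPa

q = γ·D_f = 17.3 × 1.64 = 28.372 kPa.
c·N_c·s_c = 20 × 21.9 × 1.3 = 569.4 kPa
q·N_q = 28.372 × 11.6 = 329.12 kPa
0.5·γ·B·N_γ·s_γ = 0.5 × 17.3 × 3.26 × 7.69 × 0.8 = 173.48 kPa
q_ult = 569.4 + 329.12 + 173.48 = 1072 kPa.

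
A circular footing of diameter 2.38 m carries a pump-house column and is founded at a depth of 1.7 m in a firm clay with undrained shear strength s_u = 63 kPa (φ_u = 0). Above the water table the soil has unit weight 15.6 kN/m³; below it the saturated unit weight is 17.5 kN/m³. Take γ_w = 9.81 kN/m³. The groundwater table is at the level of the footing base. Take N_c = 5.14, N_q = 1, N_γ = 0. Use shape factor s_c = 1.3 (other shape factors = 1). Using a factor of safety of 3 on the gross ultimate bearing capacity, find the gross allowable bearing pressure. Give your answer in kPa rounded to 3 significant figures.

q = γ·D_f = 15.6 × 1.7 = 26.52 kPa.
c·N_c·s_c = 63 × 5.14 × 1.3 = 420.97 kPa
q·N_q = 26.52 × 1 = 26.52 kPa
q_ult = 420.97 + 26.52 = 447.49 kPa.
q_all = 447.49 / 3 = 149.16 kPa.

q_all ≈ 149 kPa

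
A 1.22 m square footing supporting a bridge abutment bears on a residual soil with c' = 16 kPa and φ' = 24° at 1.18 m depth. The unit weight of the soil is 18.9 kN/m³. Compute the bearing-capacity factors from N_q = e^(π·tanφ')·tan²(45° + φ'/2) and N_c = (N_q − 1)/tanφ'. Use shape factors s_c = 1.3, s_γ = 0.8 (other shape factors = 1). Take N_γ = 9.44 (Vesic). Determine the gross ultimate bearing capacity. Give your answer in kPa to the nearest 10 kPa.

q_ult ≈ 700 kPa

tan24° = 0.4452, so N_q = e^(π×0.4452)·tan²(57°) = 4.05 × 2.371 = 9.6.
N_c = (9.6 − 1)/tan24° = 19.32.
Overburden at base level: q = 18.9 × 1.18 = 22.302 kPa.
Cohesion term c·N_c·s_c = 16 × 19.324 × 1.3 = 401.93 kPa; surcharge term q·N_q = 22.302 × 9.6034 = 214.17 kPa; self-weight term 0.5·γ·B·N_γ·s_γ = 0.5 × 18.9 × 1.22 × 9.44 × 0.8 = 87.067 kPa.
q_ult = 401.93 + 214.17 + 87.067 = 703.17 kPa.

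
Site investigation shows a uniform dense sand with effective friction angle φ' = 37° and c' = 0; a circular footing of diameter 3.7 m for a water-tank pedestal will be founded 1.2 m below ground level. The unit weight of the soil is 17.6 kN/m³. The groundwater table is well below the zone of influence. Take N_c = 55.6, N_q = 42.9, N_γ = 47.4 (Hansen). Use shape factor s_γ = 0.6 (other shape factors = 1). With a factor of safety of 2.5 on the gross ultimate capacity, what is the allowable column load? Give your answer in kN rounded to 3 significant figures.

Effective surcharge at the founding depth q = γ·D_f = 17.6 × 1.2 = 21.12 kPa.
q_ult = q·N_q + 0.5·γ·B·N_γ·s_γ
     = 21.12 × 42.9 + 0.5 × 17.6 × 3.7 × 47.4 × 0.6
     = 906.05 + 926.01 = 1832.1 kPa.
Gross allowable pressure q_all = 1832.1 / 2.5 = 732.82 kPa.
Footing area = 10.7521 m², so allowable column load = 732.82 × 10.7521 = 7879.4 kN.

P_all ≈ 7880 kN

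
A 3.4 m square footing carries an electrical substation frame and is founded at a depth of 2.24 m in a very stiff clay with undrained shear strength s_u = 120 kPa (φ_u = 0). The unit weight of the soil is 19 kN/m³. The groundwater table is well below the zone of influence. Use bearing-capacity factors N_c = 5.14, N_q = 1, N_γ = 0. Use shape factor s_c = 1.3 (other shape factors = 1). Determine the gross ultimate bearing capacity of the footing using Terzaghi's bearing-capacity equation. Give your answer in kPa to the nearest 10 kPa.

q = γ·D_f = 19 × 2.24 = 42.56 kPa.
c·N_c·s_c = 120 × 5.14 × 1.3 = 801.84 kPa
q·N_q = 42.56 × 1 = 42.56 kPa
q_ult = 801.84 + 42.56 = 844.4 kPa.

q_ult ≈ 840 kPa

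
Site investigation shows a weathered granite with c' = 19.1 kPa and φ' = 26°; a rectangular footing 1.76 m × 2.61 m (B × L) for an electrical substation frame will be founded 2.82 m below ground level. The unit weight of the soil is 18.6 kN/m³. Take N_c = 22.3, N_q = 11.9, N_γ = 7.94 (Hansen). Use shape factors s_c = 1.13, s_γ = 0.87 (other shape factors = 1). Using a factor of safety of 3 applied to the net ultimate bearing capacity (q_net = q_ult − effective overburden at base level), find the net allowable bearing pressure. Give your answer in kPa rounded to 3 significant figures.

q_all(net) ≈ 389 kPa

Effective surcharge at the founding depth q = γ·D_f = 18.6 × 2.82 = 52.452 kPa.
q_ult = c·N_c·s_c + q·N_q + 0.5·γ·B·N_γ·s_γ
     = 19.1 × 22.3 × 1.13 + 52.452 × 11.9 + 0.5 × 18.6 × 1.76 × 7.94 × 0.87
     = 481.3 + 624.18 + 113.07 = 1218.5 kPa.
Net ultimate: q_net = 1218.5 − 52.452 = 1166.1 kPa.
q_all(net) = 1166.1 / 3 = 388.7 kPa.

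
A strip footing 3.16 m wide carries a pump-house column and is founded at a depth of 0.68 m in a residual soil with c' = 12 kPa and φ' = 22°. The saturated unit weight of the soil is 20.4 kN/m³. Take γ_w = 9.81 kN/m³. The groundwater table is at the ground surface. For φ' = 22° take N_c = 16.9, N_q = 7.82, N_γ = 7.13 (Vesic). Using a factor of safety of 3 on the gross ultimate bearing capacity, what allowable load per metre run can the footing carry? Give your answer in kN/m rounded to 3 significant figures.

γ' = 20.4 − 9.81 = 10.59 kN/m³ (submerged throughout). q = 10.59 × 0.68 = 7.2012 kPa; the same γ' applies in the ½γBN_γ term.
c·N_c = 12 × 16.9 = 202.8 kPa
q·N_q = 7.2012 × 7.82 = 56.313 kPa
0.5·γ·B·N_γ = 0.5 × 10.59 × 3.16 × 7.13 = 119.3 kPa
q_ult = 202.8 + 56.313 + 119.3 = 378.41 kPa.
Gross allowable pressure q_all = 378.41 / 3 = 126.14 kPa.
Allowable wall load = q_all × B = 126.14 × 3.16 = 398.6 kN per metre run.

≈ 399 kN/m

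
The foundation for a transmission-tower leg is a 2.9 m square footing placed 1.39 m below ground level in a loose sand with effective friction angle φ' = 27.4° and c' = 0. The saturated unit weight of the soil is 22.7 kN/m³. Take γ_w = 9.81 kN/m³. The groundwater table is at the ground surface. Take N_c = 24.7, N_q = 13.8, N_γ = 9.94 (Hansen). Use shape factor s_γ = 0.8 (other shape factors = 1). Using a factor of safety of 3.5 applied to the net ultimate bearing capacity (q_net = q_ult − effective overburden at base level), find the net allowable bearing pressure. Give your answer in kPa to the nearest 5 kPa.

γ' = 22.7 − 9.81 = 12.89 kN/m³ (submerged throughout). q = 12.89 × 1.39 = 17.917 kPa; the same γ' applies in the ½γBN_γ term.
q·N_q = 17.917 × 13.8 = 247.26 kPa
0.5·γ·B·N_γ·s_γ = 0.5 × 12.89 × 2.9 × 9.94 × 0.8 = 148.63 kPa
q_ult = 247.26 + 148.63 = 395.88 kPa.
Net ultimate: q_net = 395.88 − 17.917 = 377.97 kPa.
q_all(net) = 377.97 / 3.5 = 107.99 kPa.

q_all(net) ≈ 110 kPa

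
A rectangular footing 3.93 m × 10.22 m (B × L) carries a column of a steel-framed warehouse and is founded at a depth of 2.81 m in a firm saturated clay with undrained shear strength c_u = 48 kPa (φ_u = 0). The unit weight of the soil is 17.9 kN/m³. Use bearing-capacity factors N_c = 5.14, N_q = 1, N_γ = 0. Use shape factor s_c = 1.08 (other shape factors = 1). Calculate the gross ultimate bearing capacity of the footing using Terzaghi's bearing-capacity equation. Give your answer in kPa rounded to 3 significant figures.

q_ult ≈ 317 kPa

q = γ·D_f = 17.9 × 2.81 = 50.299 kPa.
c·N_c·s_c = 48 × 5.14 × 1.08 = 266.46 kPa
q·N_q = 50.299 × 1 = 50.299 kPa
q_ult = 266.46 + 50.299 = 316.76 kPa.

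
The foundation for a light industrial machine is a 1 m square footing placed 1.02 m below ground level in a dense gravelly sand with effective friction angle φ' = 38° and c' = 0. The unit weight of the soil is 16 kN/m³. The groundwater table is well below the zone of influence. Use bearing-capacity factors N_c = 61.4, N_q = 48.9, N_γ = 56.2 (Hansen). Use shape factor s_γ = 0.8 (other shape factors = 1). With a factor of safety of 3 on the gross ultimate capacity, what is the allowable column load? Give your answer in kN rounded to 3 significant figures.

Effective surcharge at the founding depth q = γ·D_f = 16 × 1.02 = 16.32 kPa.
q_ult = q·N_q + 0.5·γ·B·N_γ·s_γ
     = 16.32 × 48.9 + 0.5 × 16 × 1 × 56.2 × 0.8
     = 798.05 + 359.68 = 1157.7 kPa.
Gross allowable pressure q_all = 1157.7 / 3 = 385.91 kPa.
Footing area = 1 m², so allowable column load = 385.91 × 1 = 385.91 kN.

P_all ≈ 386 kN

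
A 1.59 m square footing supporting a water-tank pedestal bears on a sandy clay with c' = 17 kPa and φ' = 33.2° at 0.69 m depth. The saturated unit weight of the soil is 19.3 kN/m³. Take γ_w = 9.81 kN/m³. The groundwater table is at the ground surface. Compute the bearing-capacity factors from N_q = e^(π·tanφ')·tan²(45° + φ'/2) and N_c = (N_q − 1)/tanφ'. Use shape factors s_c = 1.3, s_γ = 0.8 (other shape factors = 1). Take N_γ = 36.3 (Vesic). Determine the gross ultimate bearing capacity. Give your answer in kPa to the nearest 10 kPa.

tan33.2° = 0.6544, so N_q = e^(π×0.6544)·tan²(61.6°) = 7.813 × 3.421 = 26.72.
N_c = (26.72 − 1)/tan33.2° = 39.31.
Water table at ground surface, so effective unit weight γ' = 19.3 − 9.81 = 9.49 kN/m³ is used throughout; overburden q = 9.49 × 0.69 = 6.5481 kPa; the same γ' applies in the ½γBN_γ term.
Cohesion term c·N_c·s_c = 17 × 39.312 × 1.3 = 868.78 kPa; surcharge term q·N_q = 6.5481 × 26.725 = 175 kPa; self-weight term 0.5·γ·B·N_γ·s_γ = 0.5 × 9.49 × 1.59 × 36.3 × 0.8 = 219.09 kPa.
q_ult = 868.78 + 175 + 219.09 = 1262.9 kPa.

q_ult ≈ 1260 kPa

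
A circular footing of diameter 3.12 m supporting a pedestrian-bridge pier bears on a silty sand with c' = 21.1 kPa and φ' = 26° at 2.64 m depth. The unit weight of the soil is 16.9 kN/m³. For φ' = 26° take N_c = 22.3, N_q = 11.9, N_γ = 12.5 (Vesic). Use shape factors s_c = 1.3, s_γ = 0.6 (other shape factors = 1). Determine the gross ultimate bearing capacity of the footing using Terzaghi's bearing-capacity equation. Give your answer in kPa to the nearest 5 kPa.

Overburden at base level: q = 16.9 × 2.64 = 44.616 kPa.
Cohesion term c·N_c·s_c = 21.1 × 22.3 × 1.3 = 611.69 kPa; surcharge term q·N_q = 44.616 × 11.9 = 530.93 kPa; self-weight term 0.5·γ·B·N_γ·s_γ = 0.5 × 16.9 × 3.12 × 12.5 × 0.6 = 197.73 kPa.
q_ult = 611.69 + 530.93 + 197.73 = 1340.3 kPa.

q_ult ≈ 1340 kPa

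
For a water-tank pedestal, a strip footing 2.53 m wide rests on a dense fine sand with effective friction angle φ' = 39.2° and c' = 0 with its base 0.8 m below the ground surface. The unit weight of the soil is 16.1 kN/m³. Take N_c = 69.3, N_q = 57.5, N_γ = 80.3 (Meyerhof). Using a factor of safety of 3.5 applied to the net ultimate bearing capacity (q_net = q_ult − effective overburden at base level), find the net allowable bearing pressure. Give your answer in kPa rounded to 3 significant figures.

Effective surcharge at the founding depth q = γ·D_f = 16.1 × 0.8 = 12.88 kPa.
q_ult = q·N_q + 0.5·γ·B·N_γ
     = 12.88 × 57.5 + 0.5 × 16.1 × 2.53 × 80.3
     = 740.6 + 1635.4 = 2376 kPa.
Net ultimate: q_net = 2376 − 12.88 = 2363.1 kPa.
q_all(net) = 2363.1 / 3.5 = 675.19 kPa.

q_all(net) ≈ 675 kPa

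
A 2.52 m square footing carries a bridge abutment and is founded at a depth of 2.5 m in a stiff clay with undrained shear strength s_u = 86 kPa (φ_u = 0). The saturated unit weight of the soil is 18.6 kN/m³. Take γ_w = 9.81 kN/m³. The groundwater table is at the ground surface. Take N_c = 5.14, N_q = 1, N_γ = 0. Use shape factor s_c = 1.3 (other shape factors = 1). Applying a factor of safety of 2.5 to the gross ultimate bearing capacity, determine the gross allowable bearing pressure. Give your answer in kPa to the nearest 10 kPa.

q_all ≈ 240 kPa

Water table at ground surface, so effective unit weight γ' = 18.6 − 9.81 = 8.79 kN/m³ is used throughout; overburden q = 8.79 × 2.5 = 21.975 kPa.
Cohesion term c·N_c·s_c = 86 × 5.14 × 1.3 = 574.65 kPa; surcharge term q·N_q = 21.975 × 1 = 21.975 kPa.
q_ult = 574.65 + 21.975 = 596.63 kPa.
q_all = q_ult / FS = 596.63 / 2.5 = 238.65 kPa.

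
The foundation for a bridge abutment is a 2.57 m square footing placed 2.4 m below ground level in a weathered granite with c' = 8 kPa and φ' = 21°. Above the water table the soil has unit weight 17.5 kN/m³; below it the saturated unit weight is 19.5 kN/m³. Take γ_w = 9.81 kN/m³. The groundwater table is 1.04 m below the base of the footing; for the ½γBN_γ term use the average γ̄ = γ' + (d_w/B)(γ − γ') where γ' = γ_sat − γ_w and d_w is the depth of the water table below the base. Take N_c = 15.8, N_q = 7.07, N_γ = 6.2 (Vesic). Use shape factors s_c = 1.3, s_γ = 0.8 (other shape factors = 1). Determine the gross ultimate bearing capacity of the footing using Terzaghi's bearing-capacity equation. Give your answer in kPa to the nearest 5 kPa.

q = γ·D_f = 17.5 × 2.4 = 42 kPa.
γ' = 9.69 kN/m³; averaging over the depth B below the base, γ̄ = γ' + (d_w/B)(γ − γ') = 12.85 kN/m³.
c·N_c·s_c = 8 × 15.8 × 1.3 = 164.32 kPa
q·N_q = 42 × 7.07 = 296.94 kPa
0.5·γ·B·N_γ·s_γ = 0.5 × 12.85 × 2.57 × 6.2 × 0.8 = 81.904 kPa
q_ult = 164.32 + 296.94 + 81.904 = 543.16 kPa.

q_ult ≈ 545 kPa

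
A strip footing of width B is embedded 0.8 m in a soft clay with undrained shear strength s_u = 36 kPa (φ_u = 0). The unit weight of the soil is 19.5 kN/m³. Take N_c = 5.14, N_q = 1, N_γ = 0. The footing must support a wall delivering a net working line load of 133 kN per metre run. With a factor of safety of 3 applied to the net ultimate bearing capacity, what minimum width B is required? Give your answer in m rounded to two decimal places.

B = 2.16 m

q = γ·D_f = 19.5 × 0.8 = 15.6 kPa.
c·N_c = 36 × 5.14 = 185.04 kPa
q·N_q = 15.6 × 1 = 15.6 kPa
q_ult = 185.04 + 15.6 = 200.64 kPa.
For φ = 0 the ½γBN_γ term vanishes, so q_ult is independent of B. q_net = 200.64 − 15.6 = 185.04 kPa; q_all(net) = 185.04/3 = 61.68 kPa.
Required width B = w / q_all(net) = 133 / 61.68 = 2.156 m.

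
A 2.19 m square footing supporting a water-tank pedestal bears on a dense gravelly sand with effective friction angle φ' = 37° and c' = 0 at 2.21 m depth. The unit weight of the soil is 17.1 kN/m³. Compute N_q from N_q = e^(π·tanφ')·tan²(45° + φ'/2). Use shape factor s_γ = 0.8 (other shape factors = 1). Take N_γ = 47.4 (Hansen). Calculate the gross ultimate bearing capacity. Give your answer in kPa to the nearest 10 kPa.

q_ult ≈ 2330 kPa

tan37° = 0.7536, so N_q = e^(π×0.7536)·tan²(63.5°) = 10.669 × 4.023 = 42.92.
Overburden at base level: q = 17.1 × 2.21 = 37.791 kPa.
Surcharge term q·N_q = 37.791 × 42.92 = 1622 kPa; self-weight term 0.5·γ·B·N_γ·s_γ = 0.5 × 17.1 × 2.19 × 47.4 × 0.8 = 710.03 kPa.
q_ult = 1622 + 710.03 = 2332 kPa.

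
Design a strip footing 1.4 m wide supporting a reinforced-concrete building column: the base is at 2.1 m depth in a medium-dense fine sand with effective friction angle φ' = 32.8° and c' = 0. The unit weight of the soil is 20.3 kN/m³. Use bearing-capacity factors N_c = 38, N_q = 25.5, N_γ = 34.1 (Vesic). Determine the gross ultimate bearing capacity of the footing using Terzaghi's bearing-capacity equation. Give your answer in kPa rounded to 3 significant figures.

q_ult ≈ 1570 kPa

Effective surcharge at the founding depth q = γ·D_f = 20.3 × 2.1 = 42.63 kPa.
q_ult = q·N_q + 0.5·γ·B·N_γ
     = 42.63 × 25.5 + 0.5 × 20.3 × 1.4 × 34.1
     = 1087.1 + 484.56 = 1571.6 kPa.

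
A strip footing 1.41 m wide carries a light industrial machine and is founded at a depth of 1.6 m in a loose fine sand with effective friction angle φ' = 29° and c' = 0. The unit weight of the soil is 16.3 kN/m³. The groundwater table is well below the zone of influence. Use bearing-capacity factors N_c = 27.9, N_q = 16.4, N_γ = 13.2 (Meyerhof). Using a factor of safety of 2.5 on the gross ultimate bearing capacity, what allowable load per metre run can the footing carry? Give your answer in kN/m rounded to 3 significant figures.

q = γ·D_f = 16.3 × 1.6 = 26.08 kPa.
q·N_q = 26.08 × 16.4 = 427.71 kPa
0.5·γ·B·N_γ = 0.5 × 16.3 × 1.41 × 13.2 = 151.69 kPa
q_ult = 427.71 + 151.69 = 579.4 kPa.
Gross allowable pressure q_all = 579.4 / 2.5 = 231.76 kPa.
Allowable wall load = q_all × B = 231.76 × 1.41 = 326.78 kN per metre run.

≈ 327 kN/m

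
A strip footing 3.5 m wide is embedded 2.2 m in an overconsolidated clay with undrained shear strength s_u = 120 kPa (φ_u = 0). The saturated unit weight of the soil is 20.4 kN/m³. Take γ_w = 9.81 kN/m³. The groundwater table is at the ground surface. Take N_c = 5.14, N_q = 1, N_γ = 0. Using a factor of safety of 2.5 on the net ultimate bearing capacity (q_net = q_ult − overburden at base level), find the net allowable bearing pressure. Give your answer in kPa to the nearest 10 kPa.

Water table at ground surface, so effective unit weight γ' = 20.4 − 9.81 = 10.59 kN/m³ is used throughout; overburden q = 10.59 × 2.2 = 23.298 kPa.
Cohesion term c·N_c = 120 × 5.14 = 616.8 kPa; surcharge term q·N_q = 23.298 × 1 = 23.298 kPa.
q_ult = 616.8 + 23.298 = 640.1 kPa.
q_net = 640.1 − 23.298 = 616.8 kPa.
q_all(net) = 616.8 / 2.5 = 246.72 kPa.

q_all(net) ≈ 250 kPa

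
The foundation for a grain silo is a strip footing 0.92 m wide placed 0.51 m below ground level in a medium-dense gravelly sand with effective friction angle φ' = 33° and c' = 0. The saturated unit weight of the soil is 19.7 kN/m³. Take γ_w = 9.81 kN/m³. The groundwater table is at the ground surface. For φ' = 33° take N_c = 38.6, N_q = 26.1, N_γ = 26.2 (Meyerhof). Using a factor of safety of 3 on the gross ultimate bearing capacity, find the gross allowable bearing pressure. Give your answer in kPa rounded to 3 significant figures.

γ' = 19.7 − 9.81 = 9.89 kN/m³ (submerged throughout). q = 9.89 × 0.51 = 5.0439 kPa; the same γ' applies in the ½γBN_γ term.
q·N_q = 5.0439 × 26.1 = 131.65 kPa
0.5·γ·B·N_γ = 0.5 × 9.89 × 0.92 × 26.2 = 119.19 kPa
q_ult = 131.65 + 119.19 = 250.84 kPa.
q_all = 250.84 / 3 = 83.613 kPa.

q_all ≈ 83.6 kPa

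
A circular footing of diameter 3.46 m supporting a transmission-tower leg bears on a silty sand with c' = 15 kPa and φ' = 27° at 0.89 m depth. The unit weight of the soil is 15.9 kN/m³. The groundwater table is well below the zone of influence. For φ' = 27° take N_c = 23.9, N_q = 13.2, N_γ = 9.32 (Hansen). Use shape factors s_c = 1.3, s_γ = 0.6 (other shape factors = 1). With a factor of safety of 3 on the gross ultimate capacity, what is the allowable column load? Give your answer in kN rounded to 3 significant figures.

Effective surcharge at the founding depth q = γ·D_f = 15.9 × 0.89 = 14.151 kPa.
q_ult = c·N_c·s_c + q·N_q + 0.5·γ·B·N_γ·s_γ
     = 15 × 23.9 × 1.3 + 14.151 × 13.2 + 0.5 × 15.9 × 3.46 × 9.32 × 0.6
     = 466.05 + 186.79 + 153.82 = 806.66 kPa.
Gross allowable pressure q_all = 806.66 / 3 = 268.89 kPa.
Footing area = 9.4025 m², so allowable column load = 268.89 × 9.4025 = 2528.2 kN.

P_all ≈ 2530 kN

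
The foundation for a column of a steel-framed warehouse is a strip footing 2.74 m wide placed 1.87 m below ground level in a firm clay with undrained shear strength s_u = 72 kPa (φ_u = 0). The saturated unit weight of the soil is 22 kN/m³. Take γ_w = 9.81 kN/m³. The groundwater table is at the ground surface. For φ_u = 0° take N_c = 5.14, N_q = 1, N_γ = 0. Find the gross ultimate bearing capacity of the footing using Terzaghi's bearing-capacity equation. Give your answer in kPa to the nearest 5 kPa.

With the water table at the surface the whole profile is submerged: γ' = 22 − 9.81 = 12.19 kN/m³, so q = γ'·D_f = 22.795 kPa.
q_ult = c·N_c + q·N_q
     = 72 × 5.14 + 22.795 × 1
     = 370.08 + 22.795 = 392.88 kPa.

q_ult ≈ 395 kPa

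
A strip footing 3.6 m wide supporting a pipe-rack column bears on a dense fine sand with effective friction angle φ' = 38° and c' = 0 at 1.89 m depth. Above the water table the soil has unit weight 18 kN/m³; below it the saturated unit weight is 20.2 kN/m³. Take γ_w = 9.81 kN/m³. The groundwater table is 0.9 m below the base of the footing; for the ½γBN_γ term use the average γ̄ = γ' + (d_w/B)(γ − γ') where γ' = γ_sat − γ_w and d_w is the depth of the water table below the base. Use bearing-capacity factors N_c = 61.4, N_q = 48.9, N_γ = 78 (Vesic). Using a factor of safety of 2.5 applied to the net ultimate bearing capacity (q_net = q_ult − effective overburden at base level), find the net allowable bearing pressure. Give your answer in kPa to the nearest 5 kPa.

Effective surcharge at the founding depth q = γ·D_f = 18 × 1.89 = 34.02 kPa.
With d_w = 0.9 m < B, γ̄ = 10.39 + (0.9/3.6) × (18 − 10.39) = 12.292 kN/m³.
q_ult = q·N_q + 0.5·γ·B·N_γ
     = 34.02 × 48.9 + 0.5 × 12.292 × 3.6 × 78
     = 1663.6 + 1725.9 = 3389.4 kPa.
Net ultimate: q_net = 3389.4 − 34.02 = 3355.4 kPa.
q_all(net) = 3355.4 / 2.5 = 1342.2 kPa.

q_all(net) ≈ 1340 kPa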